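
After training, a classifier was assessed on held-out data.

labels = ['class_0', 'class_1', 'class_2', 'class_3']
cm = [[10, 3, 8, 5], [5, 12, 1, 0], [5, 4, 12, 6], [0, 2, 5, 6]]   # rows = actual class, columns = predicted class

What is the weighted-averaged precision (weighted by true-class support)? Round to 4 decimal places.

0.4802

Per-class precision (TP/(TP+FP)):
  class_0: TP=10, FP=5+5+0=10 → 10/20 = 0.50000
  class_1: TP=12, FP=3+4+2=9 → 12/21 = 0.57143
  class_2: TP=12, FP=8+1+5=14 → 12/26 = 0.46154
  class_3: TP=6, FP=5+0+6=11 → 6/17 = 0.35294
Weighted-precision = Σ (supportᵢ/N)·precisionᵢ with N=84: (26/84)·0.50000 + (18/84)·0.57143 + (27/84)·0.46154 + (13/84)·0.35294 = 0.4802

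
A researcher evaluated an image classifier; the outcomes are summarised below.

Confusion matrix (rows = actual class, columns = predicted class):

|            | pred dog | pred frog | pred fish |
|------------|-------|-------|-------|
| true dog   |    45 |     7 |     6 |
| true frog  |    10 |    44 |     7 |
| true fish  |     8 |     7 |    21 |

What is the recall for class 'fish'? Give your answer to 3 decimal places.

One-vs-rest for 'fish': TP = diagonal; FP = other classes predicted 'fish'; FN = 'fish' predicted as other.
recall = TP/(TP+FN).
fish: TP=21, FN=8+7=15 → 21/36 = 0.5833

0.583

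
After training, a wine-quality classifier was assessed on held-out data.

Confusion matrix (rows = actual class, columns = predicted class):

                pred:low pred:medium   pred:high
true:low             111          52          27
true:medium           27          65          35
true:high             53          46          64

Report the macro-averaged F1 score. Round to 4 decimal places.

Per-class F1 score (2·TP/(2·TP+FP+FN)):
  low: TP=111, FP=27+53=80, FN=52+27=79 → 222/381 = 0.58268
  medium: TP=65, FP=52+46=98, FN=27+35=62 → 130/290 = 0.44828
  high: TP=64, FP=27+35=62, FN=53+46=99 → 128/289 = 0.44291
Macro-F1 score = mean = (0.58268 + 0.44828 + 0.44291) / 3 = 0.4913

0.4913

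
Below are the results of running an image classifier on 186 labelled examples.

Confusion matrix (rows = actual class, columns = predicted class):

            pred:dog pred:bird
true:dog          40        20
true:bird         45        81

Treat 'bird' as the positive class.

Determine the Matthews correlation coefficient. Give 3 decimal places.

MCC = (TP·TN − FP·FN) / √((TP+FP)(TP+FN)(TN+FP)(TN+FN))
Numerator = 81·40 − 20·45 = 2340
Denominator = √(101·126·60·85) = √64902600 = 8056.2150
MCC = 2340 / 8056.2150 = 0.290

0.290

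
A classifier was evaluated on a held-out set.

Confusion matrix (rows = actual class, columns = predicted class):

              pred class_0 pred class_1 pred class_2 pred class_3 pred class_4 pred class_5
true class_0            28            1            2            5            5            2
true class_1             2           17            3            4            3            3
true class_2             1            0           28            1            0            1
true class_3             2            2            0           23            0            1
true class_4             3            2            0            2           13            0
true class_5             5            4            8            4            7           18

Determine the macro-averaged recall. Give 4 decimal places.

Per-class recall (TP/(TP+FN)):
  class_0: TP=28, FN=1+2+5+5+2=15 → 28/43 = 0.65116
  class_1: TP=17, FN=2+3+4+3+3=15 → 17/32 = 0.53125
  class_2: TP=28, FN=1+0+1+0+1=3 → 28/31 = 0.90323
  class_3: TP=23, FN=2+2+0+0+1=5 → 23/28 = 0.82143
  class_4: TP=13, FN=3+2+0+2+0=7 → 13/20 = 0.65000
  class_5: TP=18, FN=5+4+8+4+7=28 → 18/46 = 0.39130
Macro-recall = mean = (0.65116 + 0.53125 + 0.90323 + 0.82143 + 0.65000 + 0.39130) / 6 = 0.6581

0.6581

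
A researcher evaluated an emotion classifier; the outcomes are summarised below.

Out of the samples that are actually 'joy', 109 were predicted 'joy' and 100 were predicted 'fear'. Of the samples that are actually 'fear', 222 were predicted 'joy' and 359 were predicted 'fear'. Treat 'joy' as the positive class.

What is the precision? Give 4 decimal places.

Precision = TP/(TP+FP) = 109/(109+222) = 109/331 = 0.3293

0.3293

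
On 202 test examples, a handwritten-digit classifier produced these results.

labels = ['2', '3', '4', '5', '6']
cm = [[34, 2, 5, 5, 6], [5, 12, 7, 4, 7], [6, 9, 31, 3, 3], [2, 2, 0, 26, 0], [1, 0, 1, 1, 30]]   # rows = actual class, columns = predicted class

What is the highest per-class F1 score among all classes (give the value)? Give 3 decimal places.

Per-class F1 score (2·TP/(2·TP+FP+FN)):
  2: TP=34, FP=5+6+2+1=14, FN=2+5+5+6=18 → 68/100 = 0.6800
  3: TP=12, FP=2+9+2+0=13, FN=5+7+4+7=23 → 24/60 = 0.4000
  4: TP=31, FP=5+7+0+1=13, FN=6+9+3+3=21 → 62/96 = 0.6458
  5: TP=26, FP=5+4+3+1=13, FN=2+2+0+0=4 → 52/69 = 0.7536
  6: TP=30, FP=6+7+3+0=16, FN=1+0+1+1=3 → 60/79 = 0.7595
Highest is class '6' with F1 score = 0.759.

0.759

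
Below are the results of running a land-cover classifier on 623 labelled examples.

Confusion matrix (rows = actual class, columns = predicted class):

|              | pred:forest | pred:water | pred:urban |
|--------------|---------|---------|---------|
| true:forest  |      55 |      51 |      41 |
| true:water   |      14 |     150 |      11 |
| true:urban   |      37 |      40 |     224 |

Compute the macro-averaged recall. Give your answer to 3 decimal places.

Per-class recall (TP/(TP+FN)):
  forest: TP=55, FN=51+41=92 → 55/147 = 0.3741
  water: TP=150, FN=14+11=25 → 150/175 = 0.8571
  urban: TP=224, FN=37+40=77 → 224/301 = 0.7442
Macro-recall = mean = (0.3741 + 0.8571 + 0.7442) / 3 = 0.658

0.658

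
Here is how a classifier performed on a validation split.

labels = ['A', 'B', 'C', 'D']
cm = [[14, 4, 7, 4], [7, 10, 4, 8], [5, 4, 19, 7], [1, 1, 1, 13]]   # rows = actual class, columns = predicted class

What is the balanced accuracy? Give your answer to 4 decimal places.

0.5457

Balanced accuracy = mean of per-class recall.
  A: recall = 14/29 = 0.48276
  B: recall = 10/29 = 0.34483
  C: recall = 19/35 = 0.54286
  D: recall = 13/16 = 0.81250
Mean = (0.48276 + 0.34483 + 0.54286 + 0.81250) / 4 = 0.5457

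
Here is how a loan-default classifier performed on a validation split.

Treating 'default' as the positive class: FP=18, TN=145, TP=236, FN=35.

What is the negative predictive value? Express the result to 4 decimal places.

0.8056

NPV = TN/(TN+FN) = 145/(145+35) = 0.8056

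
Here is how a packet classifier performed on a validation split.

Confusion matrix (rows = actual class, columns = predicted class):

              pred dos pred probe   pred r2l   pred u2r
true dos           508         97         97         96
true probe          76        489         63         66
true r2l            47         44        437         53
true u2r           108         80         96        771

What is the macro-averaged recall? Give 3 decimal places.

0.706

Per-class recall (TP/(TP+FN)):
  dos: TP=508, FN=97+97+96=290 → 508/798 = 0.6366
  probe: TP=489, FN=76+63+66=205 → 489/694 = 0.7046
  r2l: TP=437, FN=47+44+53=144 → 437/581 = 0.7522
  u2r: TP=771, FN=108+80+96=284 → 771/1055 = 0.7308
Macro-recall = mean = (0.6366 + 0.7046 + 0.7522 + 0.7308) / 4 = 0.706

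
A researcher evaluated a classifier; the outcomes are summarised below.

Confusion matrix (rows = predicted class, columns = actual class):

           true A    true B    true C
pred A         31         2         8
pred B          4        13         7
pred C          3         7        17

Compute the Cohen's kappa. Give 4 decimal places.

0.4828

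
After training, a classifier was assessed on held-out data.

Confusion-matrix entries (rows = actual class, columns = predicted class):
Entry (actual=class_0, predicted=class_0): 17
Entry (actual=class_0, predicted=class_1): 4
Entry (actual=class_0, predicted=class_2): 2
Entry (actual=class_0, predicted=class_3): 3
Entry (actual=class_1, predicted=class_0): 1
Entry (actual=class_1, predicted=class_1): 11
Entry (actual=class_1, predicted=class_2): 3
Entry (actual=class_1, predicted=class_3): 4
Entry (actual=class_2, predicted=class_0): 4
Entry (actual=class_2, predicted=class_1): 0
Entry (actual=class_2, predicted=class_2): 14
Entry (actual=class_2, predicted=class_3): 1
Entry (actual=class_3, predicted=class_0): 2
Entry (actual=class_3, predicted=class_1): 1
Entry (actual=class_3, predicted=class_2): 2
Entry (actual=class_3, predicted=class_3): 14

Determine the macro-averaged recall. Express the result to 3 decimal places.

0.677

Per-class recall (TP/(TP+FN)):
  class_0: TP=17, FN=4+2+3=9 → 17/26 = 0.6538
  class_1: TP=11, FN=1+3+4=8 → 11/19 = 0.5789
  class_2: TP=14, FN=4+0+1=5 → 14/19 = 0.7368
  class_3: TP=14, FN=2+1+2=5 → 14/19 = 0.7368
Macro-recall = mean = (0.6538 + 0.5789 + 0.7368 + 0.7368) / 4 = 0.677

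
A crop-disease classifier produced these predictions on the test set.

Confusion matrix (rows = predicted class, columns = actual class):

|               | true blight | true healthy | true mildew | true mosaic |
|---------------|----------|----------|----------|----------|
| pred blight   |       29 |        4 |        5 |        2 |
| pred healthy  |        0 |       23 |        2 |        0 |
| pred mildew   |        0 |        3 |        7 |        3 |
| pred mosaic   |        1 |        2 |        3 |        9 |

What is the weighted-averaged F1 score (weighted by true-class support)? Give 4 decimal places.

0.7237

Per-class F1 score (2·TP/(2·TP+FP+FN)):
  blight: TP=29, FP=4+5+2=11, FN=0+0+1=1 → 58/70 = 0.82857
  healthy: TP=23, FP=0+2+0=2, FN=4+3+2=9 → 46/57 = 0.80702
  mildew: TP=7, FP=0+3+3=6, FN=5+2+3=10 → 14/30 = 0.46667
  mosaic: TP=9, FP=1+2+3=6, FN=2+0+3=5 → 18/29 = 0.62069
Weighted-F1 score = Σ (supportᵢ/N)·F1 scoreᵢ with N=93: (30/93)·0.82857 + (32/93)·0.80702 + (17/93)·0.46667 + (14/93)·0.62069 = 0.7237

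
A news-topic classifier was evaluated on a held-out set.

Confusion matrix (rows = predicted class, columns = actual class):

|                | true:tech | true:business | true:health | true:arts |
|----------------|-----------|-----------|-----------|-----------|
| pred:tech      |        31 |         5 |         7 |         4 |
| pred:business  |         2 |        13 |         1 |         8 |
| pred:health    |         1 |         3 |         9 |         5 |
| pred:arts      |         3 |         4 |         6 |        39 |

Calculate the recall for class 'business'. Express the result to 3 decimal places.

Take TP from the diagonal, FP from the rest of the 'business' prediction marginal, FN from the rest of the 'business' actual marginal.
recall = TP/(TP+FN).
business: TP=13, FN=5+3+4=12 → 13/25 = 0.5200

0.520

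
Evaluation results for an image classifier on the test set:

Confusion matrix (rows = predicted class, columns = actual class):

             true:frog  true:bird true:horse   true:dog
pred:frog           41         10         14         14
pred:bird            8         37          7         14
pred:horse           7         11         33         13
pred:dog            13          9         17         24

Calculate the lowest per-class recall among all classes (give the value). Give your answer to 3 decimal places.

Per-class recall (TP/(TP+FN)):
  frog: TP=41, FN=8+7+13=28 → 41/69 = 0.5942
  bird: TP=37, FN=10+11+9=30 → 37/67 = 0.5522
  horse: TP=33, FN=14+7+17=38 → 33/71 = 0.4648
  dog: TP=24, FN=14+14+13=41 → 24/65 = 0.3692
Lowest is class 'dog' with recall = 0.369.

0.369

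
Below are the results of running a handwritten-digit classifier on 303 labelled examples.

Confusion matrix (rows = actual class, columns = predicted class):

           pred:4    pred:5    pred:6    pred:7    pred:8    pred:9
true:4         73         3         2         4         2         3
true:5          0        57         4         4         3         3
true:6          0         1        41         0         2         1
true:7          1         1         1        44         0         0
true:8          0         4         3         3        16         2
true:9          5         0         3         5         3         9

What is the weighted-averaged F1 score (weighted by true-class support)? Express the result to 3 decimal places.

Per-class F1 score (2·TP/(2·TP+FP+FN)):
  4: TP=73, FP=0+0+1+0+5=6, FN=3+2+4+2+3=14 → 146/166 = 0.8795
  5: TP=57, FP=3+1+1+4+0=9, FN=0+4+4+3+3=14 → 114/137 = 0.8321
  6: TP=41, FP=2+4+1+3+3=13, FN=0+1+0+2+1=4 → 82/99 = 0.8283
  7: TP=44, FP=4+4+0+3+5=16, FN=1+1+1+0+0=3 → 88/107 = 0.8224
  8: TP=16, FP=2+3+2+0+3=10, FN=0+4+3+3+2=12 → 32/54 = 0.5926
  9: TP=9, FP=3+3+1+0+2=9, FN=5+0+3+5+3=16 → 18/43 = 0.4186
Weighted-F1 score = Σ (supportᵢ/N)·F1 scoreᵢ with N=303: (87/303)·0.8795 + (71/303)·0.8321 + (45/303)·0.8283 + (47/303)·0.8224 + (28/303)·0.5926 + (25/303)·0.4186 = 0.787

0.787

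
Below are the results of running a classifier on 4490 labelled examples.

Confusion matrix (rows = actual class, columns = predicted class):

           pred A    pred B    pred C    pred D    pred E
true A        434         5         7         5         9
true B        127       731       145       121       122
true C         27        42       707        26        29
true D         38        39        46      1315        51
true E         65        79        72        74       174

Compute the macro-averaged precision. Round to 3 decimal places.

0.695

Per-class precision (TP/(TP+FP)):
  A: TP=434, FP=127+27+38+65=257 → 434/691 = 0.6281
  B: TP=731, FP=5+42+39+79=165 → 731/896 = 0.8158
  C: TP=707, FP=7+145+46+72=270 → 707/977 = 0.7236
  D: TP=1315, FP=5+121+26+74=226 → 1315/1541 = 0.8533
  E: TP=174, FP=9+122+29+51=211 → 174/385 = 0.4519
Macro-precision = mean = (0.6281 + 0.8158 + 0.7236 + 0.8533 + 0.4519) / 5 = 0.695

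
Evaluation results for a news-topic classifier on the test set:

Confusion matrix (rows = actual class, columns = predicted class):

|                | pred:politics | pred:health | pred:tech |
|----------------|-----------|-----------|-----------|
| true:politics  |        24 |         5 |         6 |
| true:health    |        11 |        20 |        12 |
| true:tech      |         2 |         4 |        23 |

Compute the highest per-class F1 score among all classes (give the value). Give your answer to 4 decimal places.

Per-class F1 score (2·TP/(2·TP+FP+FN)):
  politics: TP=24, FP=11+2=13, FN=5+6=11 → 48/72 = 0.66667
  health: TP=20, FP=5+4=9, FN=11+12=23 → 40/72 = 0.55556
  tech: TP=23, FP=6+12=18, FN=2+4=6 → 46/70 = 0.65714
Highest is class 'politics' with F1 score = 0.6667.

0.6667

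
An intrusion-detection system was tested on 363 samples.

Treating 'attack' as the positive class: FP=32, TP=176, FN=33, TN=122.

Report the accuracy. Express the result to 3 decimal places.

0.821

Accuracy = (TP+TN)/N = (176+122)/363 = 0.821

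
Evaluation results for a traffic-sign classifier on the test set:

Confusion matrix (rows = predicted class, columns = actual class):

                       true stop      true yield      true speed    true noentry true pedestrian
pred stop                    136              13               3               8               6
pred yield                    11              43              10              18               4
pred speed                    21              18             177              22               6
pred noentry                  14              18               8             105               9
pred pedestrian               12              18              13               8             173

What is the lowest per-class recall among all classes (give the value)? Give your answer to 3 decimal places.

0.391

Per-class recall (TP/(TP+FN)):
  stop: TP=136, FN=11+21+14+12=58 → 136/194 = 0.7010
  yield: TP=43, FN=13+18+18+18=67 → 43/110 = 0.3909
  speed: TP=177, FN=3+10+8+13=34 → 177/211 = 0.8389
  noentry: TP=105, FN=8+18+22+8=56 → 105/161 = 0.6522
  pedestrian: TP=173, FN=6+4+6+9=25 → 173/198 = 0.8737
Lowest is class 'yield' with recall = 0.391.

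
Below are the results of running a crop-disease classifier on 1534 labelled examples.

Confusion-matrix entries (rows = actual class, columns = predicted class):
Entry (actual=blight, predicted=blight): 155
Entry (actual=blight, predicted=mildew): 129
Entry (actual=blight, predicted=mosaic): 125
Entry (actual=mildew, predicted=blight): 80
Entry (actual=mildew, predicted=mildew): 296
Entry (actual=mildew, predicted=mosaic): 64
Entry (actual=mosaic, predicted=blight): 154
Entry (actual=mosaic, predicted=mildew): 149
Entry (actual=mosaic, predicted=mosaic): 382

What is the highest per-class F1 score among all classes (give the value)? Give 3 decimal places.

0.608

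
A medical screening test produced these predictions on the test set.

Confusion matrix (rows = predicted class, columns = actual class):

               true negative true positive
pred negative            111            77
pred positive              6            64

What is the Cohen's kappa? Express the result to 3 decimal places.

0.383

Observed agreement pₒ = trace/N = 175/258 = 0.6783
Expected agreement pₑ = Σ (rowᵢ·colᵢ)/N² = (117·188 + 141·70)/258² = 0.4787
κ = (pₒ − pₑ)/(1 − pₑ) = (0.6783 − 0.4787)/(1 − 0.4787) = 0.383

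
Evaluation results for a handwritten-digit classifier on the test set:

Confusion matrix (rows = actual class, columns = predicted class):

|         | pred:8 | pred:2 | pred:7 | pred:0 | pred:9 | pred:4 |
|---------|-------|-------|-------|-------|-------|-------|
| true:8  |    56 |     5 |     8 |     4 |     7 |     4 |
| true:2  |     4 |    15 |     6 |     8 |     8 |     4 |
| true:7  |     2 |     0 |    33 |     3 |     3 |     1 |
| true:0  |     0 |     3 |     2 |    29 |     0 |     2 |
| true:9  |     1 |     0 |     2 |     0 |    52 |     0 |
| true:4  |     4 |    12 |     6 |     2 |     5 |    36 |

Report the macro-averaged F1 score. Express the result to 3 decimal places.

0.656

Per-class F1 score (2·TP/(2·TP+FP+FN)):
  8: TP=56, FP=4+2+0+1+4=11, FN=5+8+4+7+4=28 → 112/151 = 0.7417
  2: TP=15, FP=5+0+3+0+12=20, FN=4+6+8+8+4=30 → 30/80 = 0.3750
  7: TP=33, FP=8+6+2+2+6=24, FN=2+0+3+3+1=9 → 66/99 = 0.6667
  0: TP=29, FP=4+8+3+0+2=17, FN=0+3+2+0+2=7 → 58/82 = 0.7073
  9: TP=52, FP=7+8+3+0+5=23, FN=1+0+2+0+0=3 → 104/130 = 0.8000
  4: TP=36, FP=4+4+1+2+0=11, FN=4+12+6+2+5=29 → 72/112 = 0.6429
Macro-F1 score = mean = (0.7417 + 0.3750 + 0.6667 + 0.7073 + 0.8000 + 0.6429) / 6 = 0.656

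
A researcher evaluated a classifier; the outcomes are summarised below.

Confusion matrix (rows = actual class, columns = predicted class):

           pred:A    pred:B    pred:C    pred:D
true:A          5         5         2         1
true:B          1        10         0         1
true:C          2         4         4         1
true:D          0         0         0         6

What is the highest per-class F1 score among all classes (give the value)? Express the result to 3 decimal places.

Per-class F1 score (2·TP/(2·TP+FP+FN)):
  A: TP=5, FP=1+2+0=3, FN=5+2+1=8 → 10/21 = 0.4762
  B: TP=10, FP=5+4+0=9, FN=1+0+1=2 → 20/31 = 0.6452
  C: TP=4, FP=2+0+0=2, FN=2+4+1=7 → 8/17 = 0.4706
  D: TP=6, FP=1+1+1=3, FN=0+0+0=0 → 12/15 = 0.8000
Highest is class 'D' with F1 score = 0.800.

0.800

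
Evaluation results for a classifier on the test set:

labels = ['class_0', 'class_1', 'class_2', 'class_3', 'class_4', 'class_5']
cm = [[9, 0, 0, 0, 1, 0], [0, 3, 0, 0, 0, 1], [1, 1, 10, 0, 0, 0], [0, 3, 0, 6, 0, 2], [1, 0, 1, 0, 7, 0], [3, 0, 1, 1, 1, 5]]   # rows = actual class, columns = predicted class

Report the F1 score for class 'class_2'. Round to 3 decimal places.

Treat 'class_2' as positive and all other classes as negative.
F1 score = 2·TP/(2·TP+FP+FN).
class_2: TP=10, FP=0+0+0+1+1=2, FN=1+1+0+0+0=2 → 20/24 = 0.8333

0.833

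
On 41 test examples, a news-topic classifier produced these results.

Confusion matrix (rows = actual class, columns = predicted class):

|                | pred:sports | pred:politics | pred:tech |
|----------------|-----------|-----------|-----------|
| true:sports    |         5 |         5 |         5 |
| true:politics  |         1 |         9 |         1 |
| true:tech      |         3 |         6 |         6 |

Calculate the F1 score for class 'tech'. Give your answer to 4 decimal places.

One-vs-rest for 'tech': TP = diagonal; FP = other classes predicted 'tech'; FN = 'tech' predicted as other.
F1 score = 2·TP/(2·TP+FP+FN).
tech: TP=6, FP=5+1=6, FN=3+6=9 → 12/27 = 0.44444

0.4444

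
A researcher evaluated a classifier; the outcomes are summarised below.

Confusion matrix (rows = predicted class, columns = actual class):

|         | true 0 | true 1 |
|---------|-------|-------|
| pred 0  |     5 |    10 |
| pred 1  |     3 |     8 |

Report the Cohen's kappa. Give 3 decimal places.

0.056

Observed agreement pₒ = trace/N = 13/26 = 0.5000
Expected agreement pₑ = Σ (rowᵢ·colᵢ)/N² = (8·15 + 18·11)/26² = 0.4704
κ = (pₒ − pₑ)/(1 − pₑ) = (0.5000 − 0.4704)/(1 − 0.4704) = 0.056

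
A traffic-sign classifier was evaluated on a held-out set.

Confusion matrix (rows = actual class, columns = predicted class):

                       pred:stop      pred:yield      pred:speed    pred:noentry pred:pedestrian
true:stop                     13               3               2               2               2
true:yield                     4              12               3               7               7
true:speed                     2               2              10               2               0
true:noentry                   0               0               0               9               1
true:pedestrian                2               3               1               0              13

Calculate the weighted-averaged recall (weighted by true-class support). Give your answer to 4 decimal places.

0.5700

Per-class recall (TP/(TP+FN)):
  stop: TP=13, FN=3+2+2+2=9 → 13/22 = 0.59091
  yield: TP=12, FN=4+3+7+7=21 → 12/33 = 0.36364
  speed: TP=10, FN=2+2+2+0=6 → 10/16 = 0.62500
  noentry: TP=9, FN=0+0+0+1=1 → 9/10 = 0.90000
  pedestrian: TP=13, FN=2+3+1+0=6 → 13/19 = 0.68421
Weighted-recall = Σ (supportᵢ/N)·recallᵢ with N=100: (22/100)·0.59091 + (33/100)·0.36364 + (16/100)·0.62500 + (10/100)·0.90000 + (19/100)·0.68421 = 0.5700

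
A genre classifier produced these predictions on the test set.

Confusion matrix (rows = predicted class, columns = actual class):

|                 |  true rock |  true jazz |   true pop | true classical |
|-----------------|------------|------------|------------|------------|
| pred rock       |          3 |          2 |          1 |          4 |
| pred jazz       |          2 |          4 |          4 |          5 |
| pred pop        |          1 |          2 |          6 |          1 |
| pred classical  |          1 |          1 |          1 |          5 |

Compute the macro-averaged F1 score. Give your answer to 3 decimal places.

0.417

Per-class F1 score (2·TP/(2·TP+FP+FN)):
  rock: TP=3, FP=2+1+4=7, FN=2+1+1=4 → 6/17 = 0.3529
  jazz: TP=4, FP=2+4+5=11, FN=2+2+1=5 → 8/24 = 0.3333
  pop: TP=6, FP=1+2+1=4, FN=1+4+1=6 → 12/22 = 0.5455
  classical: TP=5, FP=1+1+1=3, FN=4+5+1=10 → 10/23 = 0.4348
Macro-F1 score = mean = (0.3529 + 0.3333 + 0.5455 + 0.4348) / 4 = 0.417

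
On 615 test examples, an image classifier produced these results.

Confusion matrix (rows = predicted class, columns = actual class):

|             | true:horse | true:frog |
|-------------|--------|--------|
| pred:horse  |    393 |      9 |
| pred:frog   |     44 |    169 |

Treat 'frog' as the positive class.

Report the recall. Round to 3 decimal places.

0.949

Recall = TP/(TP+FN) = 169/(169+9) = 169/178 = 0.949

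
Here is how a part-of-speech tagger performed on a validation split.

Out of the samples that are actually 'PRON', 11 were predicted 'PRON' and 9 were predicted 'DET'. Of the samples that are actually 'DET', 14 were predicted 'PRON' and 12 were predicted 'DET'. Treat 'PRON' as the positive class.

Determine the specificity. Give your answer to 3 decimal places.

Specificity = TN/(TN+FP) = 12/(12+14) = 0.462

0.462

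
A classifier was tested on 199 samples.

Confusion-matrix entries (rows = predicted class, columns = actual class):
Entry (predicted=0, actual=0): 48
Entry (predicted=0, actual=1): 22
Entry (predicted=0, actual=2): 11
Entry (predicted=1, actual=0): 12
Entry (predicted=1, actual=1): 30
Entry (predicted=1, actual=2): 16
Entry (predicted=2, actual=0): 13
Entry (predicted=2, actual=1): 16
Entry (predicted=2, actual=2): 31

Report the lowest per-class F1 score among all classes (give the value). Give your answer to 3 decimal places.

Per-class F1 score (2·TP/(2·TP+FP+FN)):
  0: TP=48, FP=22+11=33, FN=12+13=25 → 96/154 = 0.6234
  1: TP=30, FP=12+16=28, FN=22+16=38 → 60/126 = 0.4762
  2: TP=31, FP=13+16=29, FN=11+16=27 → 62/118 = 0.5254
Lowest is class '1' with F1 score = 0.476.

0.476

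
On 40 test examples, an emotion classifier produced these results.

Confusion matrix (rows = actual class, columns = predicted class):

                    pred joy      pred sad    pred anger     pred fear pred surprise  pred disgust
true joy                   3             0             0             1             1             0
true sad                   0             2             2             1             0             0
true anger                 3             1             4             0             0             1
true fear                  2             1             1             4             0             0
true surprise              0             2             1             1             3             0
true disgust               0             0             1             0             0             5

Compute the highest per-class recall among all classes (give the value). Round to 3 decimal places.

0.833

Per-class recall (TP/(TP+FN)):
  joy: TP=3, FN=0+0+1+1+0=2 → 3/5 = 0.6000
  sad: TP=2, FN=0+2+1+0+0=3 → 2/5 = 0.4000
  anger: TP=4, FN=3+1+0+0+1=5 → 4/9 = 0.4444
  fear: TP=4, FN=2+1+1+0+0=4 → 4/8 = 0.5000
  surprise: TP=3, FN=0+2+1+1+0=4 → 3/7 = 0.4286
  disgust: TP=5, FN=0+0+1+0+0=1 → 5/6 = 0.8333
Highest is class 'disgust' with recall = 0.833.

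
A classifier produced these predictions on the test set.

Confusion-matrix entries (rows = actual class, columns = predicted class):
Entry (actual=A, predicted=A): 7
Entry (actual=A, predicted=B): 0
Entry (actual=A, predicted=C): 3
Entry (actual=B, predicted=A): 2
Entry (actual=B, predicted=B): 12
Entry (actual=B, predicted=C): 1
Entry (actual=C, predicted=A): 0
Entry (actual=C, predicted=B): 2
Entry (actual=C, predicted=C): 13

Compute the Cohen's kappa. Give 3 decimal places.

Observed agreement pₒ = trace/N = 32/40 = 0.8000
Expected agreement pₑ = Σ (rowᵢ·colᵢ)/N² = (10·9 + 15·14 + 15·17)/40² = 0.3469
κ = (pₒ − pₑ)/(1 − pₑ) = (0.8000 − 0.3469)/(1 − 0.3469) = 0.694

0.694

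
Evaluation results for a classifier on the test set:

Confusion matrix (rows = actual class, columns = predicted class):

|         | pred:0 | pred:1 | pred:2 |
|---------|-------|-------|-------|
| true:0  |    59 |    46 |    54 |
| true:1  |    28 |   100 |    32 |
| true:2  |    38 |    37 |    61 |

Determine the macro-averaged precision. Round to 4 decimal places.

0.4778

Per-class precision (TP/(TP+FP)):
  0: TP=59, FP=28+38=66 → 59/125 = 0.47200
  1: TP=100, FP=46+37=83 → 100/183 = 0.54645
  2: TP=61, FP=54+32=86 → 61/147 = 0.41497
Macro-precision = mean = (0.47200 + 0.54645 + 0.41497) / 3 = 0.4778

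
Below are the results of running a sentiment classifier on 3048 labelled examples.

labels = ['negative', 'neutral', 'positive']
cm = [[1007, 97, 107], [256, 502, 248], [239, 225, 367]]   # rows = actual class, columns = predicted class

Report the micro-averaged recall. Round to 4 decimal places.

0.6155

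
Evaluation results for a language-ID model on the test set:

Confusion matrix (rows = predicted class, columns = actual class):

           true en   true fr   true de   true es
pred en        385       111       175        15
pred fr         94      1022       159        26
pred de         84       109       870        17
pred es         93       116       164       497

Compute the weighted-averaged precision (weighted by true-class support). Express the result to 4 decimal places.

Per-class precision (TP/(TP+FP)):
  en: TP=385, FP=111+175+15=301 → 385/686 = 0.56122
  fr: TP=1022, FP=94+159+26=279 → 1022/1301 = 0.78555
  de: TP=870, FP=84+109+17=210 → 870/1080 = 0.80556
  es: TP=497, FP=93+116+164=373 → 497/870 = 0.57126
Weighted-precision = Σ (supportᵢ/N)·precisionᵢ with N=3937: (656/3937)·0.56122 + (1358/3937)·0.78555 + (1368/3937)·0.80556 + (555/3937)·0.57126 = 0.7249

0.7249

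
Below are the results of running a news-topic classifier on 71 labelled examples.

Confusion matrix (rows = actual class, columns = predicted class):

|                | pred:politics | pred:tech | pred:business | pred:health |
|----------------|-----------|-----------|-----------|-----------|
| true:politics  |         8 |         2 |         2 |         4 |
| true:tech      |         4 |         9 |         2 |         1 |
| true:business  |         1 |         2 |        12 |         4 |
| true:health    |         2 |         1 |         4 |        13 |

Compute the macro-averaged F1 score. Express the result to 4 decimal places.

0.5876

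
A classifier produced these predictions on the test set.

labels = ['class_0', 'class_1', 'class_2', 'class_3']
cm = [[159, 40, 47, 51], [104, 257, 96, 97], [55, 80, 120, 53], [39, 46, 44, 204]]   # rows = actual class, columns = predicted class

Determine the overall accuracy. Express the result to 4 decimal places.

0.4960

Accuracy = trace / total = (159+257+120+204=740) / 1492 = 740/1492 = 0.4960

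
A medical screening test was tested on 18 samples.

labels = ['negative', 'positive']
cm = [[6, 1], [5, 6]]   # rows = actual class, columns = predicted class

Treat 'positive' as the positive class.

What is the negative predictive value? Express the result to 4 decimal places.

0.5455

NPV = TN/(TN+FN) = 6/(6+5) = 0.5455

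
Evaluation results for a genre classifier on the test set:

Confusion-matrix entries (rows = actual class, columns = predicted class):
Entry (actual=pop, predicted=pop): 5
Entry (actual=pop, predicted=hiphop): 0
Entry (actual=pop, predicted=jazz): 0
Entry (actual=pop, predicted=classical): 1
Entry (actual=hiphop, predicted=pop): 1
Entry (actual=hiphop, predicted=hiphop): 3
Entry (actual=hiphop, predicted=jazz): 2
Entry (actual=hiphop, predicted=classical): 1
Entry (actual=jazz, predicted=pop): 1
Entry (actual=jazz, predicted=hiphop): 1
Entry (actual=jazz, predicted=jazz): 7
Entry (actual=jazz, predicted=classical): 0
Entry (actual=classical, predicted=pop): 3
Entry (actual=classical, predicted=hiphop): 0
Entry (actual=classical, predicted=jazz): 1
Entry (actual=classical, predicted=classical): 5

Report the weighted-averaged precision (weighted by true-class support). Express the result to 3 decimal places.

0.677

Per-class precision (TP/(TP+FP)):
  pop: TP=5, FP=1+1+3=5 → 5/10 = 0.5000
  hiphop: TP=3, FP=0+1+0=1 → 3/4 = 0.7500
  jazz: TP=7, FP=0+2+1=3 → 7/10 = 0.7000
  classical: TP=5, FP=1+1+0=2 → 5/7 = 0.7143
Weighted-precision = Σ (supportᵢ/N)·precisionᵢ with N=31: (6/31)·0.5000 + (7/31)·0.7500 + (9/31)·0.7000 + (9/31)·0.7143 = 0.677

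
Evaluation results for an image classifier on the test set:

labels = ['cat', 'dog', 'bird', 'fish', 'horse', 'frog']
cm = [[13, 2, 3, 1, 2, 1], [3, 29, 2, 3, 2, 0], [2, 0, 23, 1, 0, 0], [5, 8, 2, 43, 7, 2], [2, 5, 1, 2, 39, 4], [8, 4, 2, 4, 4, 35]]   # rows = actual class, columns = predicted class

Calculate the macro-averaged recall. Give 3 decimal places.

Per-class recall (TP/(TP+FN)):
  cat: TP=13, FN=2+3+1+2+1=9 → 13/22 = 0.5909
  dog: TP=29, FN=3+2+3+2+0=10 → 29/39 = 0.7436
  bird: TP=23, FN=2+0+1+0+0=3 → 23/26 = 0.8846
  fish: TP=43, FN=5+8+2+7+2=24 → 43/67 = 0.6418
  horse: TP=39, FN=2+5+1+2+4=14 → 39/53 = 0.7358
  frog: TP=35, FN=8+4+2+4+4=22 → 35/57 = 0.6140
Macro-recall = mean = (0.5909 + 0.7436 + 0.8846 + 0.6418 + 0.7358 + 0.6140) / 6 = 0.702

0.702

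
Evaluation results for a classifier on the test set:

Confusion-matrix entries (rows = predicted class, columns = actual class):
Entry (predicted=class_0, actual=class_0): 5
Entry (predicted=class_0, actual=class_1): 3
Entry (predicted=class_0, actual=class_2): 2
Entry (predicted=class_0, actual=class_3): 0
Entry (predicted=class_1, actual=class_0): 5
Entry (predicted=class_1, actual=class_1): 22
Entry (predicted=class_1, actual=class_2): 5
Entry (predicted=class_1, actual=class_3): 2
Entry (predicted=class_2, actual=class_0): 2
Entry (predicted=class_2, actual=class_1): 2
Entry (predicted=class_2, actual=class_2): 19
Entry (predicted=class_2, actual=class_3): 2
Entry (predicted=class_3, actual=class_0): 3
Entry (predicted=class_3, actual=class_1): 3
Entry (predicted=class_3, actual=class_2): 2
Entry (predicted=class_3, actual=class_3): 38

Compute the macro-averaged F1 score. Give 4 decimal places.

0.6670

Per-class F1 score (2·TP/(2·TP+FP+FN)):
  class_0: TP=5, FP=3+2+0=5, FN=5+2+3=10 → 10/25 = 0.40000
  class_1: TP=22, FP=5+5+2=12, FN=3+2+3=8 → 44/64 = 0.68750
  class_2: TP=19, FP=2+2+2=6, FN=2+5+2=9 → 38/53 = 0.71698
  class_3: TP=38, FP=3+3+2=8, FN=0+2+2=4 → 76/88 = 0.86364
Macro-F1 score = mean = (0.40000 + 0.68750 + 0.71698 + 0.86364) / 4 = 0.6670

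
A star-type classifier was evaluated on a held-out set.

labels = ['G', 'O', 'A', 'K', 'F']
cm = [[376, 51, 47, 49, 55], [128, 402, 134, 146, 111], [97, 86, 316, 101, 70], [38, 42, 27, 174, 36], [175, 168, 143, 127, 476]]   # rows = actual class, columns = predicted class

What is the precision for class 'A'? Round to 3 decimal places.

Take TP from the diagonal, FP from the rest of the 'A' prediction marginal, FN from the rest of the 'A' actual marginal.
precision = TP/(TP+FP).
A: TP=316, FP=47+134+27+143=351 → 316/667 = 0.4738

0.474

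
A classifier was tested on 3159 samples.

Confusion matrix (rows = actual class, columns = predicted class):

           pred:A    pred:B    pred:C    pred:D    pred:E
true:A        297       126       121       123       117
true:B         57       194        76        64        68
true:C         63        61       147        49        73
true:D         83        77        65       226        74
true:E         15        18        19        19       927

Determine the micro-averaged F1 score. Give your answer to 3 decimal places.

0.567

Micro-averaging pools counts across classes: ΣTP=1791, ΣFP=1368, ΣFN=1368.
Micro-F1 score = 2·TP/(2·TP+FP+FN) on pooled counts = 0.567 (equals overall accuracy in single-label multiclass).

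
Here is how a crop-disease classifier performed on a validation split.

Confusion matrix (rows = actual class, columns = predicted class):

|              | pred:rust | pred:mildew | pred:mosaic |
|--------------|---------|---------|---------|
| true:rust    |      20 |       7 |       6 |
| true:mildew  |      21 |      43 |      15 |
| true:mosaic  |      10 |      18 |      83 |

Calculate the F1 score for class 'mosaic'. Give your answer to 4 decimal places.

Treat 'mosaic' as positive and all other classes as negative.
F1 score = 2·TP/(2·TP+FP+FN).
mosaic: TP=83, FP=6+15=21, FN=10+18=28 → 166/215 = 0.77209

0.7721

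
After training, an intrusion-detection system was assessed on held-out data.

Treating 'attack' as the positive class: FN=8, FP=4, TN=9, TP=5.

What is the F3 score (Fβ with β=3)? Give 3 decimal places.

0.397

Fβ = (1+β²)·TP / ((1+β²)·TP + β²·FN + FP), with β²=9
= 10·5 / (10·5 + 9·8 + 4) = 0.397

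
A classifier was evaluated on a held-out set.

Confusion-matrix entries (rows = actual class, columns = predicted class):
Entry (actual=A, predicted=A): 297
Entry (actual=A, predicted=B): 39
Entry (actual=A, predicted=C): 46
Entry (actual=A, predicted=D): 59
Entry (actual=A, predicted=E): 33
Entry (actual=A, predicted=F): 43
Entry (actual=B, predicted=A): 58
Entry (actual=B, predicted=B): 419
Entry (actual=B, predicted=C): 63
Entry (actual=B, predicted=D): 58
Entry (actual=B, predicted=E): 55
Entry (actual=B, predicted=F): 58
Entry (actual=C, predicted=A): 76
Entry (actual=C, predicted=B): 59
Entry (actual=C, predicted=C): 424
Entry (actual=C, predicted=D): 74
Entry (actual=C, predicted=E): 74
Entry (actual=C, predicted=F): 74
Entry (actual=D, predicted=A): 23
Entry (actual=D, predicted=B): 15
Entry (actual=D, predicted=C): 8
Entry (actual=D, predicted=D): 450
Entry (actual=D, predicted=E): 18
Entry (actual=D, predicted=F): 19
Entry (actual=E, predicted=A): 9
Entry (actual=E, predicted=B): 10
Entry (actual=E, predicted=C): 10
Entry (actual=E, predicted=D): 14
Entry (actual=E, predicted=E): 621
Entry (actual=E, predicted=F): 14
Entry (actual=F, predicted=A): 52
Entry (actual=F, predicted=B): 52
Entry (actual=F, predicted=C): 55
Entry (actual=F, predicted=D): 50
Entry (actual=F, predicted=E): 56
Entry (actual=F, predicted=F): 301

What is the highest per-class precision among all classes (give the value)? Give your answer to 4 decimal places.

Per-class precision (TP/(TP+FP)):
  A: TP=297, FP=58+76+23+9+52=218 → 297/515 = 0.57670
  B: TP=419, FP=39+59+15+10+52=175 → 419/594 = 0.70539
  C: TP=424, FP=46+63+8+10+55=182 → 424/606 = 0.69967
  D: TP=450, FP=59+58+74+14+50=255 → 450/705 = 0.63830
  E: TP=621, FP=33+55+74+18+56=236 → 621/857 = 0.72462
  F: TP=301, FP=43+58+74+19+14=208 → 301/509 = 0.59136
Highest is class 'E' with precision = 0.7246.

0.7246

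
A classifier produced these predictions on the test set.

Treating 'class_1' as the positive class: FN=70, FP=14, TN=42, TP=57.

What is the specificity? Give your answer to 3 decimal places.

Specificity = TN/(TN+FP) = 42/(42+14) = 0.750

0.750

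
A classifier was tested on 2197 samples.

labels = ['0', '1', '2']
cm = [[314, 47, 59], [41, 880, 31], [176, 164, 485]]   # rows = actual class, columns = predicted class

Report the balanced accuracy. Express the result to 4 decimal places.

0.7533

Balanced accuracy = mean of per-class recall.
  0: recall = 314/420 = 0.74762
  1: recall = 880/952 = 0.92437
  2: recall = 485/825 = 0.58788
Mean = (0.74762 + 0.92437 + 0.58788) / 3 = 0.7533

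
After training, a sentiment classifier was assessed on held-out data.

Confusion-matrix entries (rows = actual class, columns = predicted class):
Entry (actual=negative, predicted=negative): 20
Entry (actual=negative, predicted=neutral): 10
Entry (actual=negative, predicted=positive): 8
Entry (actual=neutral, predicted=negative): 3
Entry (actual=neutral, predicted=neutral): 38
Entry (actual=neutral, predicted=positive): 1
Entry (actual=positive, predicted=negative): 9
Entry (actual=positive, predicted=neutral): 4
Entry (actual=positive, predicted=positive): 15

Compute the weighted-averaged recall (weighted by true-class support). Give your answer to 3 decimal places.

0.676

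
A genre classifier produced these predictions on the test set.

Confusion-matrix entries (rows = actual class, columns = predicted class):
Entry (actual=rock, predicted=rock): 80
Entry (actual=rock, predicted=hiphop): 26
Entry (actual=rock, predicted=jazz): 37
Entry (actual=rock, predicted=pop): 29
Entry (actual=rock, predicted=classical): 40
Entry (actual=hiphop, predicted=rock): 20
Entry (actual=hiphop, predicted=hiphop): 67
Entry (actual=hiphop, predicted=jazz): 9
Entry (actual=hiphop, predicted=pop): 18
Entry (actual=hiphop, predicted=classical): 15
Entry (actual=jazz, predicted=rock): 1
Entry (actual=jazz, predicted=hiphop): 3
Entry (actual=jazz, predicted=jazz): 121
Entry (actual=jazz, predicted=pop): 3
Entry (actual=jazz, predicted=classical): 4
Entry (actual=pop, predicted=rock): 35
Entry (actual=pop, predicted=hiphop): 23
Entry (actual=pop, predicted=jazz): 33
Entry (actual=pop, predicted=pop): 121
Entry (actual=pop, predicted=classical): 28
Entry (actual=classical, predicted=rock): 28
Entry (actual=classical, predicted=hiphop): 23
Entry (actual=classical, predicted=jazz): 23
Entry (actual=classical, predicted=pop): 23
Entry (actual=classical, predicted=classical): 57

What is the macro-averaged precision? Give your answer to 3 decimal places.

0.504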